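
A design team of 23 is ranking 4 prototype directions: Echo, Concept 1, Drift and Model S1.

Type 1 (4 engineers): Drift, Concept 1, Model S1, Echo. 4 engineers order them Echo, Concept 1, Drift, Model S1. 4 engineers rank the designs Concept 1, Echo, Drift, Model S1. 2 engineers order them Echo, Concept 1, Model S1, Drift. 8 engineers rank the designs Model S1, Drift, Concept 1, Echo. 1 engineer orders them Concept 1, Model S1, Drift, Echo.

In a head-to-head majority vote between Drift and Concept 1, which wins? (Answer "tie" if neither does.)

Ballots ranking Drift above Concept 1: 4 + 8 = 12.
Ballots ranking Concept 1 above Drift: 23 − 12 = 11.
Drift wins the head-to-head 12–11.

Drift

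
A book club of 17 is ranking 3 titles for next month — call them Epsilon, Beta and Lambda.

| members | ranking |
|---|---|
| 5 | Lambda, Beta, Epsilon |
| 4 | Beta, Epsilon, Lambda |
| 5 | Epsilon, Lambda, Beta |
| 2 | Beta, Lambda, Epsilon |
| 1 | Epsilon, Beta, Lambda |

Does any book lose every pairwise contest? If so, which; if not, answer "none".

none

Pairwise majorities:
Epsilon vs Beta: Epsilon preferred on 5+1 = 6 ballots; Beta wins 11–6.
Epsilon vs Lambda: Epsilon, 10–7.
Beta vs Lambda: Beta preferred on 4+2+1 = 7 ballots; Lambda wins 10–7.
Every book wins at least one matchup (Epsilon beats Lambda; Beta beats Epsilon; Lambda beats Beta), so there is no Condorcet loser.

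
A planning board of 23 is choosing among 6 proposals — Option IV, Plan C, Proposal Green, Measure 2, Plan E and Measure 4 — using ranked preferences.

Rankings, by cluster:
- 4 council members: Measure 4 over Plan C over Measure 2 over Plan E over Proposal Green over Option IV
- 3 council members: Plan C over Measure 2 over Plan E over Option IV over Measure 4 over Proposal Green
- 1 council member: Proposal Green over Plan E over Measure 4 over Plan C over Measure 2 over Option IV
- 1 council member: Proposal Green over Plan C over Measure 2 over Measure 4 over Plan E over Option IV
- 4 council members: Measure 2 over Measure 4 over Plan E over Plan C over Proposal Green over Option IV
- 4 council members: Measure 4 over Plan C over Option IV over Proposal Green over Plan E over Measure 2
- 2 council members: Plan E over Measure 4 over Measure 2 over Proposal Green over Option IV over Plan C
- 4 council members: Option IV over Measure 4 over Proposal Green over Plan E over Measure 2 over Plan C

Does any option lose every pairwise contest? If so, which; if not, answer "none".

Pairwise majorities:
Option IV vs Plan C: Plan C, 17–6.
Option IV vs Proposal Green: Option IV preferred on 3+4+4 = 11 ballots; Proposal Green wins 12–11.
Option IV vs Measure 2: Measure 2 wins 15–8.
Option IV vs Plan E: 4+4 = 8 for Option IV, 15 for Plan E — Plan E by 15–8.
Option IV vs Measure 4: Measure 4, 16–7.
Plan C vs Proposal Green: Plan C is ranked higher on 4+3+4+4 = 15 ballots, Proposal Green on 8. Plan C wins 15–8.
Plan C vs Measure 2: Plan C is ranked higher on 4+3+1+1+4 = 13 ballots, Measure 2 on 10. Plan C wins 13–10.
Plan C vs Plan E: Plan C preferred on 4+3+1+4 = 12 ballots; Plan C wins 12–11.
Plan C vs Measure 4: Plan C preferred on 3+1 = 4 ballots; Measure 4 wins 19–4.
Proposal Green vs Measure 2: Proposal Green preferred on 1+1+4+4 = 10 ballots; Measure 2 wins 13–10.
Proposal Green–Plan E: Plan E 13–10.
Proposal Green vs Measure 4: 2 to 21, Measure 4.
Measure 2 vs Plan E: Measure 2 preferred on 4+3+1+4 = 12 ballots; Measure 2 wins 12–11.
Measure 2 vs Measure 4: Measure 2 preferred on 3+1+4 = 8 ballots; Measure 4 wins 15–8.
Plan E–Measure 4: Measure 4 17–6.
Option IV loses to every other option — it is the Condorcet loser.

Option IV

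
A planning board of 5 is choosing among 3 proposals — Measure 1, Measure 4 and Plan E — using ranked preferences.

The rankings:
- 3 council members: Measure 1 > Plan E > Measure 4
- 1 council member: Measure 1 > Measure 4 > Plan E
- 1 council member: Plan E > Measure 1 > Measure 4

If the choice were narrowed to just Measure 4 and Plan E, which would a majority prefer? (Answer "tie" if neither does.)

Plan E

Ballots ranking Measure 4 above Plan E: 1.
Ballots ranking Plan E above Measure 4: 5 − 1 = 4.
Plan E wins the head-to-head 4–1.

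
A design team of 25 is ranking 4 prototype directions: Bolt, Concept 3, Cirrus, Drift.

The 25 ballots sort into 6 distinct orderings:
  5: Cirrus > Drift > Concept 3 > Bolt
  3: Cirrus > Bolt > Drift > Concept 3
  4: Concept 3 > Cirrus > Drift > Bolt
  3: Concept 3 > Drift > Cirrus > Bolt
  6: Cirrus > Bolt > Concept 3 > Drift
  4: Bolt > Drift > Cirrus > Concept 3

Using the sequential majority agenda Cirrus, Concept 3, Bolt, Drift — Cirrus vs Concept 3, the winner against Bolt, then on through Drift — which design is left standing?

Round 1: Cirrus vs Concept 3 — 18–7, Cirrus advances.
Round 2: Cirrus vs Bolt — 21–4, Cirrus advances.
Round 3: Cirrus vs Drift — 18–7, Cirrus advances.
Cirrus survives the agenda.

Cirrus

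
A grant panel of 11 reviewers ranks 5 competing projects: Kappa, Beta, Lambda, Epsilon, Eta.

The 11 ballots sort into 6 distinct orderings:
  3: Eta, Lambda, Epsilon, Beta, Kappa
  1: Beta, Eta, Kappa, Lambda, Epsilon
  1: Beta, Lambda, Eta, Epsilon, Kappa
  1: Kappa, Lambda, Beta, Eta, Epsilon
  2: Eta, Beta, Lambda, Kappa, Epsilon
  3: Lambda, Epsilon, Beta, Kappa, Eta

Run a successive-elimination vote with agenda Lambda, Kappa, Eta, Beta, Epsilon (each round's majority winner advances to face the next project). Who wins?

Round 1: Lambda vs Kappa — 9–2, Lambda advances.
Round 2: Lambda vs Eta — 5–6, Eta advances.
Round 3: Eta vs Beta — 5–6, Beta advances.
Round 4: Beta vs Epsilon — 5–6, Epsilon advances.
Epsilon survives the agenda.

Epsilon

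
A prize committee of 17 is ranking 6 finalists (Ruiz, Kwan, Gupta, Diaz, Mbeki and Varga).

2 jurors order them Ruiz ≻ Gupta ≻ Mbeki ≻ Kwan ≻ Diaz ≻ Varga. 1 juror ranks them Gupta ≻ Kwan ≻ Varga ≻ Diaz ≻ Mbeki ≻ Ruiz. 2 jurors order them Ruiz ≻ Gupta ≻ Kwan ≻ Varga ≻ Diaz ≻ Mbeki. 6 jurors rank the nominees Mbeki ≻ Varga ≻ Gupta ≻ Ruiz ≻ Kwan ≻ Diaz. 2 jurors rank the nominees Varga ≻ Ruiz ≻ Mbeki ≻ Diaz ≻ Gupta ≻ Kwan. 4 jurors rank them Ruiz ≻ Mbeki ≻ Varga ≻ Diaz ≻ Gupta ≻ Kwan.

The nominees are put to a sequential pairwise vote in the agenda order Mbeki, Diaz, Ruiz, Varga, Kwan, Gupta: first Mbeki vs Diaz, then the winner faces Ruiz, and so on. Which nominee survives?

Varga

Round 1: Mbeki vs Diaz — 14–3, Mbeki advances.
Round 2: Mbeki vs Ruiz — 7–10, Ruiz advances.
Round 3: Ruiz vs Varga — 8–9, Varga advances.
Round 4: Varga vs Kwan — 12–5, Varga advances.
Round 5: Varga vs Gupta — 12–5, Varga advances.
Varga survives the agenda.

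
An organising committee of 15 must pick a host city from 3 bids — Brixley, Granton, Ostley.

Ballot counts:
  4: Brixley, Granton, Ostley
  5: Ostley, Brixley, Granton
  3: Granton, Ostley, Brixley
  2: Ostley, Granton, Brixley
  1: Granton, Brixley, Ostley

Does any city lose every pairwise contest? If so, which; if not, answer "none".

none

Head-to-head results (15 organisers):
Brixley vs Granton: 4+5 = 9 for Brixley, 6 for Granton — Brixley by 9–6.
Brixley vs Ostley: Brixley is ranked higher on 4+1 = 5 ballots, Ostley on 10. Ostley wins 10–5.
Granton vs Ostley: Granton wins 8–7.
Every city wins at least one matchup (Brixley beats Granton; Granton beats Ostley; Ostley beats Brixley), so there is no Condorcet loser.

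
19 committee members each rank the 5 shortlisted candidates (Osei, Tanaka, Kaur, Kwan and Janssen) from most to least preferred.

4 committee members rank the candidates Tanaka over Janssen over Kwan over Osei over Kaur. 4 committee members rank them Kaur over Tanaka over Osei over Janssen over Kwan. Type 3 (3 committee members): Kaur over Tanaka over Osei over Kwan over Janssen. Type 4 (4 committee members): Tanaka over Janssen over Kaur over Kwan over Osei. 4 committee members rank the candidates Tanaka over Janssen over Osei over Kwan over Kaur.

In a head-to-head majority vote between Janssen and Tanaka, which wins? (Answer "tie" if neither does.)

Tanaka

No ballot ranks Janssen above Tanaka: 0.
Ballots ranking Tanaka above Janssen: 19 − 0 = 19.
Tanaka wins the head-to-head 19–0.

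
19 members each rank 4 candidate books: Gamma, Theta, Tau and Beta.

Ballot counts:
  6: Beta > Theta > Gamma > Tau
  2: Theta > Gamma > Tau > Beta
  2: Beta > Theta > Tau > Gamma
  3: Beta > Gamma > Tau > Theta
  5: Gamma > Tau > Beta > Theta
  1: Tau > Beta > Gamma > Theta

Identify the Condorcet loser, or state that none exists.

Tau

Pairwise majorities:
Gamma vs Theta: Gamma preferred on 3+5+1 = 9 ballots; Theta wins 10–9.
Gamma vs Tau: 16 to 3, Gamma.
Gamma vs Beta: Gamma preferred on 2+5 = 7 ballots; Beta wins 12–7.
Theta vs Tau: Theta, 10–9.
Theta vs Beta: Beta wins 17–2.
Tau vs Beta: 8 to 11, Beta.
Only Tau has no wins; Tau is the Condorcet loser.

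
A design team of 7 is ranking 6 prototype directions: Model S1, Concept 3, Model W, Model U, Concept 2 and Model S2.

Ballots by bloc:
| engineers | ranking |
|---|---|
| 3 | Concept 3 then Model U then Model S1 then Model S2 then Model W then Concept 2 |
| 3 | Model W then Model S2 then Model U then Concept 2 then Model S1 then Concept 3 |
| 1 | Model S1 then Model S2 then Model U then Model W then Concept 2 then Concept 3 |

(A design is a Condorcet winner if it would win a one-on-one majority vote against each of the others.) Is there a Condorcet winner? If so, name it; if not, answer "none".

none

Pairwise majorities:
Model S1 vs Concept 3: 3+1 = 4 for Model S1, 3 for Concept 3 — Model S1 by 4–3.
Model S1 vs Model W: Model S1 is ranked higher on 3+1 = 4 ballots, Model W on 3. Model S1 wins 4–3.
Model S1 vs Model U: 1 to 6, Model U.
Model S1 vs Concept 2: 4 to 3, Model S1.
Model S1 vs Model S2: Model S1 wins 4–3.
Concept 3 vs Model W: Model W, 4–3.
Concept 3 vs Model U: Concept 3 preferred on 3 ballots; Model U wins 4–3.
Concept 3–Concept 2: Concept 2 4–3.
Concept 3 vs Model S2: Concept 3 is ranked higher on 3 ballots, Model S2 on 4. Model S2 wins 4–3.
Model W–Model U: Model U 4–3.
Model W vs Concept 2: Model W wins 7–0.
Model W vs Model S2: 3 for Model W, 4 for Model S2 — Model S2 by 4–3.
Model U vs Concept 2: Model U, 7–0.
Model U vs Model S2: 3 for Model U, 4 for Model S2 — Model S2 by 4–3.
Concept 2 vs Model S2: 0 for Concept 2, 7 for Model S2 — Model S2 by 7–0.
Every design loses at least once (Model S1 loses to Model U; Concept 3 loses to Model S1; Model W loses to Model S1; Model U loses to Model S2; Concept 2 loses to Model S1; Model S2 loses to Model S1). The majority relation contains the cycle Model S1 → Model S2 → Model U → Model S1, so there is no Condorcet winner.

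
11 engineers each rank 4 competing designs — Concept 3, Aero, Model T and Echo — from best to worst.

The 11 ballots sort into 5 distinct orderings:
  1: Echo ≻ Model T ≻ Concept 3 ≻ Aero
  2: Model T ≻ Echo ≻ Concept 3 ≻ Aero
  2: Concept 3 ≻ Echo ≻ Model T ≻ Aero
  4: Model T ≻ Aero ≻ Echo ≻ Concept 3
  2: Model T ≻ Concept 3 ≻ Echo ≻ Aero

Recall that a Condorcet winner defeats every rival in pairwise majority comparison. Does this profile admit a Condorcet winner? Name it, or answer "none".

Model T

Check each pair by majority over 11 ballots:
Concept 3 vs Aero: Concept 3 wins 7–4.
Concept 3 vs Model T: Model T, 9–2.
Concept 3 vs Echo: Echo, 7–4.
Aero–Model T: Model T 11–0.
Aero–Echo: Echo 7–4.
Model T vs Echo: Model T, 8–3.
Only Model T has no losses; Model T is the Condorcet winner.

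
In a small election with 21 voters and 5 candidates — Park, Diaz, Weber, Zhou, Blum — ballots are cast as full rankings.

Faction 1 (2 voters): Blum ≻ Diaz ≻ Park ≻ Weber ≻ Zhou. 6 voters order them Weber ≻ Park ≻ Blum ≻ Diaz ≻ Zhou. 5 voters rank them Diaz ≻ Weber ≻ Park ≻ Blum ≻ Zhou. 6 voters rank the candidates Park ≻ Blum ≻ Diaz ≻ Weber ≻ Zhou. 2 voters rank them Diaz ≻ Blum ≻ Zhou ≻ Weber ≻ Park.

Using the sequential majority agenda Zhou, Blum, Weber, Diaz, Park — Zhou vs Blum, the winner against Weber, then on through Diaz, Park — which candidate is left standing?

Round 1: Zhou vs Blum — 0–21, Blum advances.
Round 2: Blum vs Weber — 10–11, Weber advances.
Round 3: Weber vs Diaz — 6–15, Diaz advances.
Round 4: Diaz vs Park — 9–12, Park advances.
Park survives the agenda.

Park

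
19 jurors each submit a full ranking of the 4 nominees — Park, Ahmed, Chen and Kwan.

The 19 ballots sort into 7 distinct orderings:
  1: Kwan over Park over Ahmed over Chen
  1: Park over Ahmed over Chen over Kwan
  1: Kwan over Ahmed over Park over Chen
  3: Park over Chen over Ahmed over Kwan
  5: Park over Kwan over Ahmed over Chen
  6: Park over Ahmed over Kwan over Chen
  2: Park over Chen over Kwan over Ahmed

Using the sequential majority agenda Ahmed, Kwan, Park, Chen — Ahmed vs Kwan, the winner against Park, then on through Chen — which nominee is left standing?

Park

Round 1: Ahmed vs Kwan — 10–9, Ahmed advances.
Round 2: Ahmed vs Park — 1–18, Park advances.
Round 3: Park vs Chen — 19–0, Park advances.
The agenda winner is Park.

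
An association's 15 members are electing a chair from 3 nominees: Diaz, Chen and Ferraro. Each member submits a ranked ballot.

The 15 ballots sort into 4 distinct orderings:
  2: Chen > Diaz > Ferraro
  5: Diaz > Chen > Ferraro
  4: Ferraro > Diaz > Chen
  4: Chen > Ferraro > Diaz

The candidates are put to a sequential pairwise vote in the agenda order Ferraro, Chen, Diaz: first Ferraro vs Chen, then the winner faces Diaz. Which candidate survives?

Round 1: Ferraro vs Chen — 4–11, Chen advances.
Round 2: Chen vs Diaz — 6–9, Diaz advances.
Diaz survives the agenda.

Diaz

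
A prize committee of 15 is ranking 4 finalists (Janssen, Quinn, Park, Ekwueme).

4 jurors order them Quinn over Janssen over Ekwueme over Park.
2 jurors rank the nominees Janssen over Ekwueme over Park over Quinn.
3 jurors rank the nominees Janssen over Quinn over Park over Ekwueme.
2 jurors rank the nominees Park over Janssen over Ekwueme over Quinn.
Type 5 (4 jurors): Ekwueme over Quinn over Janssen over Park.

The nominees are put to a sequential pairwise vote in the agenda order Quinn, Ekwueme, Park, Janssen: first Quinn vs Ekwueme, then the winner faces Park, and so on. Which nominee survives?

Janssen

Round 1: Quinn vs Ekwueme — 7–8, Ekwueme advances.
Round 2: Ekwueme vs Park — 10–5, Ekwueme advances.
Round 3: Ekwueme vs Janssen — 4–11, Janssen advances.
The agenda winner is Janssen.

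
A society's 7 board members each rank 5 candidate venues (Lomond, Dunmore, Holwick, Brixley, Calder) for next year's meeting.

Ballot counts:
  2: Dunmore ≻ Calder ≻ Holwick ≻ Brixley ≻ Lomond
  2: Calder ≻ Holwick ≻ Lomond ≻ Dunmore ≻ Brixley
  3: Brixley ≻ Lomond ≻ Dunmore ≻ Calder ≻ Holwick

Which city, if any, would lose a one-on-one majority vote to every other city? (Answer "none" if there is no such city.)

none

Pairwise majorities:
Lomond vs Dunmore: 5 to 2, Lomond.
Lomond vs Holwick: Lomond is ranked higher on 3 ballots, Holwick on 4. Holwick wins 4–3.
Lomond vs Brixley: 2 to 5, Brixley.
Lomond–Calder: Calder 4–3.
Dunmore vs Holwick: Dunmore wins 5–2.
Dunmore–Brixley: Dunmore 4–3.
Dunmore–Calder: Dunmore 5–2.
Holwick vs Brixley: Holwick is ranked higher on 2+2 = 4 ballots, Brixley on 3. Holwick wins 4–3.
Holwick vs Calder: 0 to 7, Calder.
Brixley vs Calder: Calder, 4–3.
Every city wins at least one matchup (Lomond beats Dunmore; Dunmore beats Holwick; Holwick beats Lomond; Brixley beats Lomond; Calder beats Lomond), so there is no Condorcet loser.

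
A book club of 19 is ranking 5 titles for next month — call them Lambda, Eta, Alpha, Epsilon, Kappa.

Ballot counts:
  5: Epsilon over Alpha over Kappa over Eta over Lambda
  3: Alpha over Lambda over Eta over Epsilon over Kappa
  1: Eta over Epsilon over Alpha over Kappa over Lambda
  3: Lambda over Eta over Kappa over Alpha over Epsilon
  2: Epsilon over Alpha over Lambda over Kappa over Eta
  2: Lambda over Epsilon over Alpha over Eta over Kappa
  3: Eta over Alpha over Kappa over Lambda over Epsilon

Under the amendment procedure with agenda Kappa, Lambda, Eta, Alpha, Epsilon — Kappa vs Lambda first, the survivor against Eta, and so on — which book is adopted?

Round 1: Kappa vs Lambda — 9–10, Lambda advances.
Round 2: Lambda vs Eta — 10–9, Lambda advances.
Round 3: Lambda vs Alpha — 5–14, Alpha advances.
Round 4: Alpha vs Epsilon — 9–10, Epsilon advances.
The agenda winner is Epsilon.

Epsilon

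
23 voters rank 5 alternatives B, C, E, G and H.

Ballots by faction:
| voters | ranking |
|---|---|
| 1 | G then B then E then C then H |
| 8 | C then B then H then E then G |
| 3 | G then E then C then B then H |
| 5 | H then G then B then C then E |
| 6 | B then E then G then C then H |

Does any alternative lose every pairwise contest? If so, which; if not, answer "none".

Head-to-head results (23 voters):
B vs C: B, 12–11.
B vs E: B is ranked higher on 1+8+5+6 = 20 ballots, E on 3. B wins 20–3.
B vs G: 14 to 9, B.
B–H: B 18–5.
C vs E: C, 13–10.
C–G: G 15–8.
C–H: C 18–5.
E vs G: E, 14–9.
E vs H: H wins 13–10.
G vs H: 10 to 13, H.
Each alternative has at least one pairwise win (B beats C; C beats E; E beats G; G beats C; H beats E) — no Condorcet loser.

none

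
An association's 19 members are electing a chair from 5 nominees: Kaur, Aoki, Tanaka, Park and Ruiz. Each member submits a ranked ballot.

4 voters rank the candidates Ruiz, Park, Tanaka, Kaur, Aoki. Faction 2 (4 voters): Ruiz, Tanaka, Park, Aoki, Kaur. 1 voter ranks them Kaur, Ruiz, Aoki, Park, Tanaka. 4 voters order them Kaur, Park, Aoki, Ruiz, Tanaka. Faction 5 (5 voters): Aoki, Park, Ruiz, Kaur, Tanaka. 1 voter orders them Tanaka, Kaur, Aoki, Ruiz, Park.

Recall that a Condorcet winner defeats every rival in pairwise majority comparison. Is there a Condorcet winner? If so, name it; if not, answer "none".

Pairwise majorities:
Kaur vs Aoki: 10 to 9, Kaur.
Kaur vs Tanaka: 1+4+5 = 10 for Kaur, 9 for Tanaka — Kaur by 10–9.
Kaur vs Park: Kaur preferred on 1+4+1 = 6 ballots; Park wins 13–6.
Kaur vs Ruiz: Kaur is ranked higher on 1+4+1 = 6 ballots, Ruiz on 13. Ruiz wins 13–6.
Aoki vs Tanaka: 10 to 9, Aoki.
Aoki vs Park: 1+5+1 = 7 for Aoki, 12 for Park — Park by 12–7.
Aoki vs Ruiz: 4+5+1 = 10 for Aoki, 9 for Ruiz — Aoki by 10–9.
Tanaka vs Park: Tanaka is ranked higher on 4+1 = 5 ballots, Park on 14. Park wins 14–5.
Tanaka vs Ruiz: 1 to 18, Ruiz.
Park vs Ruiz: Park preferred on 4+5 = 9 ballots; Ruiz wins 10–9.
No candidate is unbeaten: Kaur loses to Park; Aoki loses to Kaur; Tanaka loses to Kaur; Park loses to Ruiz; Ruiz loses to Aoki. In particular Kaur beats Aoki beats Ruiz beats Kaur is a majority cycle — no Condorcet winner exists.

none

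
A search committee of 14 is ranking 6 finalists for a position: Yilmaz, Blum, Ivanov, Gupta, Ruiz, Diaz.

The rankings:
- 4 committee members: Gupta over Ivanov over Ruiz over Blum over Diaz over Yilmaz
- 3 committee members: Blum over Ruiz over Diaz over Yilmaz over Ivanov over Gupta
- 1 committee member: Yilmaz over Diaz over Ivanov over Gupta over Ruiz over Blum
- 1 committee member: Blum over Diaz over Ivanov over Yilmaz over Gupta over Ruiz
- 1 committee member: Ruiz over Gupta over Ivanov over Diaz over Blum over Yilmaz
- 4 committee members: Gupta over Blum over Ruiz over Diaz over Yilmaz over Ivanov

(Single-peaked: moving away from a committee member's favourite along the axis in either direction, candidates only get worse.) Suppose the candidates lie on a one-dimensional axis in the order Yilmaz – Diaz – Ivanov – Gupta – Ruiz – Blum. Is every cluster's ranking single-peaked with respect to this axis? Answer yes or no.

Axis positions: Yilmaz=1, Diaz=2, Ivanov=3, Gupta=4, Ruiz=5, Blum=6.
Cluster 1 (peak Gupta at position 4): ranking walks positions 4-3-5-6-2-1, expanding outward from the peak — single-peaked.
Cluster 2: ranking walks positions 6-5-2-1-3-4; Diaz is ranked above Gupta even though Gupta lies between Diaz and the peak Blum on the axis — preferences dip and rise again. Not single-peaked.
Cluster 3 (peak Yilmaz at position 1): ranking walks positions 1-2-3-4-5-6, expanding outward from the peak — single-peaked.
Cluster 4: ranking walks positions 6-2-3-1-4-5; Diaz is ranked above Ruiz even though Ruiz lies between Diaz and the peak Blum on the axis — preferences dip and rise again. Not single-peaked.
Cluster 5 (peak Ruiz at position 5): ranking walks positions 5-4-3-2-6-1, expanding outward from the peak — single-peaked.
Cluster 6: ranking walks positions 4-6-5-2-1-3; Blum is ranked above Ruiz even though Ruiz lies between Blum and the peak Gupta on the axis — preferences dip and rise again. Not single-peaked.
Cluster 2 violates single-peakedness, so the profile is not single-peaked on this axis.

no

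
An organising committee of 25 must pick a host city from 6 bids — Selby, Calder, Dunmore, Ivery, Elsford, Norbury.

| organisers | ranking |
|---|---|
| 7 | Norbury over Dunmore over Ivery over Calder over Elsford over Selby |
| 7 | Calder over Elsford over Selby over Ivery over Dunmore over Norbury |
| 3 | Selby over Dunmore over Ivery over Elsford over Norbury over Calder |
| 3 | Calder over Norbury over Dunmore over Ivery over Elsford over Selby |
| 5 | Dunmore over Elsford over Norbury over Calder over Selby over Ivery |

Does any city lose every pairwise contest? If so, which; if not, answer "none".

Head-to-head results (25 organisers):
Selby vs Calder: Calder wins 22–3.
Selby vs Dunmore: Dunmore wins 15–10.
Selby vs Ivery: Selby is ranked higher on 7+3+5 = 15 ballots, Ivery on 10. Selby wins 15–10.
Selby–Elsford: Elsford 22–3.
Selby vs Norbury: 7+3 = 10 for Selby, 15 for Norbury — Norbury by 15–10.
Calder vs Dunmore: Dunmore, 15–10.
Calder–Ivery: Calder 15–10.
Calder vs Elsford: Calder wins 17–8.
Calder vs Norbury: Calder is ranked higher on 7+3 = 10 ballots, Norbury on 15. Norbury wins 15–10.
Dunmore–Ivery: Dunmore 18–7.
Dunmore vs Elsford: 18 to 7, Dunmore.
Dunmore vs Norbury: Dunmore wins 15–10.
Ivery vs Elsford: Ivery is ranked higher on 7+3+3 = 13 ballots, Elsford on 12. Ivery wins 13–12.
Ivery vs Norbury: 10 to 15, Norbury.
Elsford vs Norbury: Elsford preferred on 7+3+5 = 15 ballots; Elsford wins 15–10.
No city is winless: Selby beats Ivery; Calder beats Selby; Dunmore beats Selby; Ivery beats Elsford; Elsford beats Selby; Norbury beats Selby. There is no Condorcet loser.

none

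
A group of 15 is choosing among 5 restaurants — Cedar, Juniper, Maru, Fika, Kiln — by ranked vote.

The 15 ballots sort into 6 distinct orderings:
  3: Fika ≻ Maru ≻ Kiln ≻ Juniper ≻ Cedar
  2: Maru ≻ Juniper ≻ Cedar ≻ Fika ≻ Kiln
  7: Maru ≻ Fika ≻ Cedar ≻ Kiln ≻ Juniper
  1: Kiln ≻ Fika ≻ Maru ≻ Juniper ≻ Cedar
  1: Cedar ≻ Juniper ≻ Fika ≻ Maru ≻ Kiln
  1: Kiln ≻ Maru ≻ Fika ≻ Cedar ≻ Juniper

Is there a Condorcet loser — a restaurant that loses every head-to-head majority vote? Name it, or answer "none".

Head-to-head results (15 friends):
Cedar vs Juniper: Cedar wins 9–6.
Cedar vs Maru: Cedar preferred on 1 ballot; Maru wins 14–1.
Cedar–Fika: Fika 12–3.
Cedar vs Kiln: 2+7+1 = 10 for Cedar, 5 for Kiln — Cedar by 10–5.
Juniper vs Maru: Juniper is ranked higher on 1 ballot, Maru on 14. Maru wins 14–1.
Juniper vs Fika: 3 to 12, Fika.
Juniper vs Kiln: Kiln, 12–3.
Maru vs Fika: Maru wins 10–5.
Maru vs Kiln: Maru, 13–2.
Fika vs Kiln: Fika wins 13–2.
Only Juniper has no wins; Juniper is the Condorcet loser.

Juniper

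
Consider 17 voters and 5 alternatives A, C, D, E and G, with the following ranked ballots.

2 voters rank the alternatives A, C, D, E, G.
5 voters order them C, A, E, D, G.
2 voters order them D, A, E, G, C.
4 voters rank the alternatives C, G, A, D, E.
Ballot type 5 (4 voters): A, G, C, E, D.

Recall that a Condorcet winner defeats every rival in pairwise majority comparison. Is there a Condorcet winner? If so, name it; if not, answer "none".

C

Pairwise majorities:
A vs C: A preferred on 2+2+4 = 8 ballots; C wins 9–8.
A vs D: A, 15–2.
A vs E: A wins 17–0.
A vs G: A is ranked higher on 2+5+2+4 = 13 ballots, G on 4. A wins 13–4.
C vs D: C wins 15–2.
C vs E: C preferred on 2+5+4+4 = 15 ballots; C wins 15–2.
C vs G: 2+5+4 = 11 for C, 6 for G — C by 11–6.
D–E: E 9–8.
D vs G: 2+5+2 = 9 for D, 8 for G — D by 9–8.
E vs G: 9 to 8, E.
C beats each of A, D, E, G — C is the Condorcet winner.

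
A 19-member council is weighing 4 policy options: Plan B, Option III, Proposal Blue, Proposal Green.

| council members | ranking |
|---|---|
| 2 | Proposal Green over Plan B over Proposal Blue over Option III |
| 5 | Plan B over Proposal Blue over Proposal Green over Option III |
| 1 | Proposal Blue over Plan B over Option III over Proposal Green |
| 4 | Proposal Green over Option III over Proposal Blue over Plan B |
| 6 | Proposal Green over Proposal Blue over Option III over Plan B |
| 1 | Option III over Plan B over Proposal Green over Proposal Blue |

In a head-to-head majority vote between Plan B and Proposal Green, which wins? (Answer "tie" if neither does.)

Proposal Green

Ballots ranking Plan B above Proposal Green: 5 + 1 + 1 = 7.
Ballots ranking Proposal Green above Plan B: 19 − 7 = 12.
Proposal Green wins the head-to-head 12–7.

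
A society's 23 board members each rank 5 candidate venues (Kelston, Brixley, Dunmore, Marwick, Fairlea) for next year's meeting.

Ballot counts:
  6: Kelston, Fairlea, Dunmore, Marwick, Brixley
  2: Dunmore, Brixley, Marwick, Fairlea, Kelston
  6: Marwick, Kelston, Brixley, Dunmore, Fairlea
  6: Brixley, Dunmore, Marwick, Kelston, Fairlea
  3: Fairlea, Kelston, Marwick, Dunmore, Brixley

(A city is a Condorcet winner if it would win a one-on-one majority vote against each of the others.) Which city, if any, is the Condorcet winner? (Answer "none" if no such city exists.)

Pairwise majorities:
Kelston–Brixley: Kelston 15–8.
Kelston vs Dunmore: Kelston, 15–8.
Kelston–Marwick: Marwick 14–9.
Kelston–Fairlea: Kelston 18–5.
Brixley vs Dunmore: Brixley, 12–11.
Brixley vs Marwick: Marwick wins 15–8.
Brixley vs Fairlea: Brixley wins 14–9.
Dunmore vs Marwick: Dunmore, 14–9.
Dunmore–Fairlea: Dunmore 14–9.
Marwick vs Fairlea: Marwick, 14–9.
Every city loses at least once (Kelston loses to Marwick; Brixley loses to Kelston; Dunmore loses to Kelston; Marwick loses to Dunmore; Fairlea loses to Kelston). The majority relation contains the cycle Kelston > Dunmore > Marwick > Kelston, so there is no Condorcet winner.

none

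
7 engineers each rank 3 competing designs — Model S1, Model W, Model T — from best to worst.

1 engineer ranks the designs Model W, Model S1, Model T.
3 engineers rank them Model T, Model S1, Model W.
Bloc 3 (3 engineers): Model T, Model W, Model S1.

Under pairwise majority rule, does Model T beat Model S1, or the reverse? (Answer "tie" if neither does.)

Ballots ranking Model T above Model S1: 3 + 3 = 6.
Ballots ranking Model S1 above Model T: 7 − 6 = 1.
Model T wins the head-to-head 6–1.

Model T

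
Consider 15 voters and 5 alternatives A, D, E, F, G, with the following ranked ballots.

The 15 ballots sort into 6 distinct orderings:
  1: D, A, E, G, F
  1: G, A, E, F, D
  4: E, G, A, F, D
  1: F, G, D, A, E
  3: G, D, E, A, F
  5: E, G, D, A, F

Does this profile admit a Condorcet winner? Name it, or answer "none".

Check each pair by majority over 15 ballots:
A vs D: 5 to 10, D.
A vs E: A preferred on 1+1+1 = 3 ballots; E wins 12–3.
A vs F: 1+1+4+3+5 = 14 for A, 1 for F — A by 14–1.
A vs G: A preferred on 1 ballot; G wins 14–1.
D vs E: D preferred on 1+1+3 = 5 ballots; E wins 10–5.
D vs F: D preferred on 1+3+5 = 9 ballots; D wins 9–6.
D vs G: D is ranked higher on 1 ballot, G on 14. G wins 14–1.
E vs F: 1+1+4+3+5 = 14 for E, 1 for F — E by 14–1.
E vs G: E preferred on 1+4+5 = 10 ballots; E wins 10–5.
F vs G: 1 for F, 14 for G — G by 14–1.
E defeats every rival head-to-head and is the Condorcet winner.

E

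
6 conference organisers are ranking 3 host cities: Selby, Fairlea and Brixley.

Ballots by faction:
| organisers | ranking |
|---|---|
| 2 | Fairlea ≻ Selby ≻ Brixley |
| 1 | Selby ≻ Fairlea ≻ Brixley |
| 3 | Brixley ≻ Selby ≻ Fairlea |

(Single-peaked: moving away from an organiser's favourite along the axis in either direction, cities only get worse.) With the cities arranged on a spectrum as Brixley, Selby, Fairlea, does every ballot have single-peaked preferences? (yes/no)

Axis positions: Brixley=1, Selby=2, Fairlea=3.
Faction 1 (peak Fairlea at position 3): ranking walks positions 3-2-1, expanding outward from the peak — single-peaked.
Faction 2 (peak Selby at position 2): ranking walks positions 2-3-1, expanding outward from the peak — single-peaked.
Faction 3 (peak Brixley at position 1): ranking walks positions 1-2-3, expanding outward from the peak — single-peaked.
Every ranking is single-peaked on this axis.

yes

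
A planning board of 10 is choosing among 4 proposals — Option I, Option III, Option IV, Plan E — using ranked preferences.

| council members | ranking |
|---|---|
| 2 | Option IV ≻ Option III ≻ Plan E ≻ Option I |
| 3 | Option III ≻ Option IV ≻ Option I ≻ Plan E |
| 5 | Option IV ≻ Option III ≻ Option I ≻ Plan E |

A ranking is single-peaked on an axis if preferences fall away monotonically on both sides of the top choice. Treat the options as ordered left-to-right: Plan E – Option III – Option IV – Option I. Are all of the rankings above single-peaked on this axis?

yes

Axis positions: Plan E=1, Option III=2, Option IV=3, Option I=4.
Faction 1 (peak Option IV at position 3): ranking walks positions 3-2-1-4, expanding outward from the peak — single-peaked.
Faction 2 (peak Option III at position 2): ranking walks positions 2-3-4-1, expanding outward from the peak — single-peaked.
Faction 3 (peak Option IV at position 3): ranking walks positions 3-2-4-1, expanding outward from the peak — single-peaked.
Every ranking is single-peaked on this axis.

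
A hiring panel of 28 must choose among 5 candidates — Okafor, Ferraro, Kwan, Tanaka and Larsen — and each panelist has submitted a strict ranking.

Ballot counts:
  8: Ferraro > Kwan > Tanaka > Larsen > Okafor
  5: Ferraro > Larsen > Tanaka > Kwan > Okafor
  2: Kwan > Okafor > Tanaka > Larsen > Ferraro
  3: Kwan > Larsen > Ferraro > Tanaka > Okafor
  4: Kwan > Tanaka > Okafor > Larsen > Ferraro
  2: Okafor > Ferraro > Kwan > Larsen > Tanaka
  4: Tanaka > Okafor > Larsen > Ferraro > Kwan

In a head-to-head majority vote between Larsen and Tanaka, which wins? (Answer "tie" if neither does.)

Ballots ranking Larsen above Tanaka: 5 + 3 + 2 = 10.
Ballots ranking Tanaka above Larsen: 28 − 10 = 18.
Tanaka wins the head-to-head 18–10.

Tanaka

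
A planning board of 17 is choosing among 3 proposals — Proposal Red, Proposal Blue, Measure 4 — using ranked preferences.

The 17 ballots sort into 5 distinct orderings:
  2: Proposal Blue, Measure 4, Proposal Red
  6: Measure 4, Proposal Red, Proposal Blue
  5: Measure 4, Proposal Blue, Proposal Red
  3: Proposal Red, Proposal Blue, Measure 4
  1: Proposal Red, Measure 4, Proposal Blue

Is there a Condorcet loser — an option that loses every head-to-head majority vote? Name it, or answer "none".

Proposal Blue

Pairwise majorities:
Proposal Red vs Proposal Blue: 6+3+1 = 10 for Proposal Red, 7 for Proposal Blue — Proposal Red by 10–7.
Proposal Red vs Measure 4: Measure 4, 13–4.
Proposal Blue–Measure 4: Measure 4 12–5.
Only Proposal Blue has no wins; Proposal Blue is the Condorcet loser.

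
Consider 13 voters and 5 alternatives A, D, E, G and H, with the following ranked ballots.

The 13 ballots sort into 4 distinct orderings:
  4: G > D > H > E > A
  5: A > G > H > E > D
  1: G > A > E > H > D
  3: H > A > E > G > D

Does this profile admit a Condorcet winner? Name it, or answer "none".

none

Head-to-head results (13 voters):
A vs D: 9 to 4, A.
A vs E: A is ranked higher on 5+1+3 = 9 ballots, E on 4. A wins 9–4.
A vs G: 5+3 = 8 for A, 5 for G — A by 8–5.
A vs H: A preferred on 5+1 = 6 ballots; H wins 7–6.
D vs E: D is ranked higher on 4 ballots, E on 9. E wins 9–4.
D vs G: D is ranked higher on 0 ballots, G on 13. G wins 13–0.
D vs H: D is ranked higher on 4 ballots, H on 9. H wins 9–4.
E vs G: E preferred on 3 ballots; G wins 10–3.
E vs H: 1 for E, 12 for H — H by 12–1.
G vs H: 4+5+1 = 10 for G, 3 for H — G by 10–3.
Every alternative loses at least once (A loses to H; D loses to A; E loses to A; G loses to A; H loses to G). The majority relation contains the cycle A beats G beats H beats A, so there is no Condorcet winner.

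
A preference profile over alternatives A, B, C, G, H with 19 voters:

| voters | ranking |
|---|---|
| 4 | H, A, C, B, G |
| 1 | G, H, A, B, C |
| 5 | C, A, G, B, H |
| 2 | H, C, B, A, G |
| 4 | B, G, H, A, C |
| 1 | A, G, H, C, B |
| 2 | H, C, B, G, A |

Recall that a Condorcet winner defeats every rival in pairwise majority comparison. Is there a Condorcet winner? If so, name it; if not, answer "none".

none

Pairwise majorities:
A vs B: A, 11–8.
A vs C: A, 10–9.
A vs G: A, 12–7.
A vs H: H, 13–6.
B vs C: C, 14–5.
B–G: B 12–7.
B–H: H 10–9.
C–G: C 13–6.
C vs H: H, 14–5.
G–H: G 11–8.
No alternative is unbeaten: A loses to H; B loses to A; C loses to A; G loses to A; H loses to G. In particular A > G > H > A is a majority cycle — no Condorcet winner exists.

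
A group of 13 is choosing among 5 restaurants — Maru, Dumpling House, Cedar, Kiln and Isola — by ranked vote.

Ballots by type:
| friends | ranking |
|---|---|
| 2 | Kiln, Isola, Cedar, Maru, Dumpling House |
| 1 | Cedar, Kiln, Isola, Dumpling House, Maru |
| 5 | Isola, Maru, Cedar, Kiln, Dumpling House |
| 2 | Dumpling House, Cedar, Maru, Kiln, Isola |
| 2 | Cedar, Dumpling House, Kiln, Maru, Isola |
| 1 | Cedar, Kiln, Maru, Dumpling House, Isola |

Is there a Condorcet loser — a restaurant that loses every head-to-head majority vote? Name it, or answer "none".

Dumpling House

Head-to-head results (13 friends):
Maru–Dumpling House: Maru 8–5.
Maru vs Cedar: Cedar, 8–5.
Maru vs Kiln: Maru, 7–6.
Maru–Isola: Isola 8–5.
Dumpling House vs Cedar: 2 for Dumpling House, 11 for Cedar — Cedar by 11–2.
Dumpling House vs Kiln: 4 to 9, Kiln.
Dumpling House–Isola: Isola 8–5.
Cedar vs Kiln: 11 to 2, Cedar.
Cedar vs Isola: 6 to 7, Isola.
Kiln–Isola: Kiln 8–5.
Dumpling House loses to every other restaurant — it is the Condorcet loser.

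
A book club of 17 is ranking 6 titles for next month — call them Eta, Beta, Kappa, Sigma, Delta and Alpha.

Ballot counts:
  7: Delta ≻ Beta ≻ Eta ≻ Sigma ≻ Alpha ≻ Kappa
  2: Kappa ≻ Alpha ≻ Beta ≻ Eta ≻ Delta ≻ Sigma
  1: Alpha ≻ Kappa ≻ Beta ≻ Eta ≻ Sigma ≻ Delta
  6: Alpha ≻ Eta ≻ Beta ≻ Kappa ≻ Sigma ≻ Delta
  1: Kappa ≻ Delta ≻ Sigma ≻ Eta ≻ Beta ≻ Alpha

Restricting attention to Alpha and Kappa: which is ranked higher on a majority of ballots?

Alpha

Ballots ranking Alpha above Kappa: 7 + 1 + 6 = 14.
Ballots ranking Kappa above Alpha: 17 − 14 = 3.
Alpha wins the head-to-head 14–3.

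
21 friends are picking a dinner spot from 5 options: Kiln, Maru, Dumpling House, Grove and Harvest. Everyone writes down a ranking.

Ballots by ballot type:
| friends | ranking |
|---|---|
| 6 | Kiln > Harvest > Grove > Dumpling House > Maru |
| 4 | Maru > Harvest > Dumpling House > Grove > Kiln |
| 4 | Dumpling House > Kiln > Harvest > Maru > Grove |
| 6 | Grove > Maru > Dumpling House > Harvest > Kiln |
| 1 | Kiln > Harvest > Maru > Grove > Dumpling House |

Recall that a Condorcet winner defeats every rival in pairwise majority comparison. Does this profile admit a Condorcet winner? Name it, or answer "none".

Head-to-head results (21 friends):
Kiln vs Maru: 11 to 10, Kiln.
Kiln vs Dumpling House: Dumpling House, 14–7.
Kiln–Grove: Kiln 11–10.
Kiln vs Harvest: 11 to 10, Kiln.
Maru vs Dumpling House: Maru preferred on 4+6+1 = 11 ballots; Maru wins 11–10.
Maru vs Grove: Grove wins 12–9.
Maru vs Harvest: 4+6 = 10 for Maru, 11 for Harvest — Harvest by 11–10.
Dumpling House vs Grove: Grove wins 13–8.
Dumpling House vs Harvest: Dumpling House preferred on 4+6 = 10 ballots; Harvest wins 11–10.
Grove vs Harvest: Harvest, 15–6.
Each restaurant drops at least one matchup (Kiln loses to Dumpling House; Maru loses to Kiln; Dumpling House loses to Maru; Grove loses to Kiln; Harvest loses to Kiln); the cycle Kiln > Maru > Dumpling House > Kiln rules out a Condorcet winner.

none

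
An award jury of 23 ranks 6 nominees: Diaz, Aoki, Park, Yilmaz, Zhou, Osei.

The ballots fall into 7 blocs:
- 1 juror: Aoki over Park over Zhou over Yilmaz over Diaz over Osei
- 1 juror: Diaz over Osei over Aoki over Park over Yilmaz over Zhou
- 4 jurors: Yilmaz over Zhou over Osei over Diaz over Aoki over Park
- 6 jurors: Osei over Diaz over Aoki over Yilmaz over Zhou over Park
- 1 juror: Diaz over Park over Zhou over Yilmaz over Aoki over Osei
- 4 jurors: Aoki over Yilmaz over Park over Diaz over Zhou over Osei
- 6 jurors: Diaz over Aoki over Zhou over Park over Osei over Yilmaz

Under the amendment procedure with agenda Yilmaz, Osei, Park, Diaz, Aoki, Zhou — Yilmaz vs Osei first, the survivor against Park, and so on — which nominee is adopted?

Diaz

Round 1: Yilmaz vs Osei — 10–13, Osei advances.
Round 2: Osei vs Park — 11–12, Park advances.
Round 3: Park vs Diaz — 5–18, Diaz advances.
Round 4: Diaz vs Aoki — 18–5, Diaz advances.
Round 5: Diaz vs Zhou — 18–5, Diaz advances.
The agenda winner is Diaz.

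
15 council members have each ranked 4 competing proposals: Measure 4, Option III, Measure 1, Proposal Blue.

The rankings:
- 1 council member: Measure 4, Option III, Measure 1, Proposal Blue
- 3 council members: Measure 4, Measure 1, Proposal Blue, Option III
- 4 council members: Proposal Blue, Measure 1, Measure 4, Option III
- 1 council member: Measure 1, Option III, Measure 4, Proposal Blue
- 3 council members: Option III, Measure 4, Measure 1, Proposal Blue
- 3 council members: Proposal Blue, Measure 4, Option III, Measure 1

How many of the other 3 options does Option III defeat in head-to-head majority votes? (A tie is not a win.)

0

Option III against each rival (15 council members):
Option III vs Measure 4: Measure 4, 11–4.
Option III vs Measure 1: Measure 1 wins 8–7.
Option III–Proposal Blue: Proposal Blue 10–5.
Option III beats no one; loses to Measure 4, Measure 1, Proposal Blue — 0 pairwise wins.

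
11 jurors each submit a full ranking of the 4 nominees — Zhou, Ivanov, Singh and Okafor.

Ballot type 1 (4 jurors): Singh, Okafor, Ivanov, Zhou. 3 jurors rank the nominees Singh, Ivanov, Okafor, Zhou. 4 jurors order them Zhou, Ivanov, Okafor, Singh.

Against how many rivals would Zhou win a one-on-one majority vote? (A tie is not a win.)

Zhou against each rival (11 jurors):
Zhou vs Ivanov: Ivanov, 7–4.
Zhou vs Singh: Singh, 7–4.
Zhou vs Okafor: Okafor wins 7–4.
Zhou beats no one; loses to Ivanov, Singh, Okafor — 0 pairwise wins.

0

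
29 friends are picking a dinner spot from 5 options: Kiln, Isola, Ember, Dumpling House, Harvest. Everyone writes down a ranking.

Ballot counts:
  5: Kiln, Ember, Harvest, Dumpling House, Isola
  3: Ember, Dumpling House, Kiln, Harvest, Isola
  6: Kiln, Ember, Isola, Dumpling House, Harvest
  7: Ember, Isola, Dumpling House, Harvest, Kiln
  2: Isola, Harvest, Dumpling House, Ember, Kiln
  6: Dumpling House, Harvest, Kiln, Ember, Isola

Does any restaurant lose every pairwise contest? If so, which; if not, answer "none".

Pairwise majorities:
Kiln vs Isola: Kiln preferred on 5+3+6+6 = 20 ballots; Kiln wins 20–9.
Kiln vs Ember: 17 to 12, Kiln.
Kiln–Dumpling House: Dumpling House 18–11.
Kiln–Harvest: Harvest 15–14.
Isola vs Ember: Ember wins 27–2.
Isola vs Dumpling House: Isola wins 15–14.
Isola vs Harvest: Isola wins 15–14.
Ember–Dumpling House: Ember 21–8.
Ember vs Harvest: Ember is ranked higher on 5+3+6+7 = 21 ballots, Harvest on 8. Ember wins 21–8.
Dumpling House vs Harvest: Dumpling House wins 22–7.
Every restaurant wins at least one matchup (Kiln beats Isola; Isola beats Dumpling House; Ember beats Isola; Dumpling House beats Kiln; Harvest beats Kiln), so there is no Condorcet loser.

none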